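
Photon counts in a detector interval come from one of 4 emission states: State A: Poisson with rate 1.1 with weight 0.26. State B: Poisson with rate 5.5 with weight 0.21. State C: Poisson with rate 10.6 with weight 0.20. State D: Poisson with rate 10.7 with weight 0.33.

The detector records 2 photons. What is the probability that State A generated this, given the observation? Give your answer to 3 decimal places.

Apply Bayes' rule: the posterior for each component is proportional to its prior times its likelihood at x.
Component likelihoods at x = 2 photons:
  p_A = e^(−1.1)·1.1^2/2! = 0.201387
  p_B = e^(−5.5)·5.5^2/2! = 0.0618124
  p_C = e^(−10.6)·10.6^2/2! = 0.00139978
  p_D = e^(−10.7)·10.7^2/2! = 0.00129058
Unnormalised posteriors:
  π_A·p_A = 0.26 × 0.201387 = 0.0523606
  π_B·p_B = 0.21 × 0.0618124 = 0.0129806
  π_C·p_C = 0.20 × 0.00139978 = 0.000279956
  π_D·p_D = 0.33 × 0.00129058 = 0.000425893
Marginal: 0.0523606 + 0.0129806 + 0.000279956 + 0.000425893 = 0.0660471
P(State A | x) ≈ 0.793

0.793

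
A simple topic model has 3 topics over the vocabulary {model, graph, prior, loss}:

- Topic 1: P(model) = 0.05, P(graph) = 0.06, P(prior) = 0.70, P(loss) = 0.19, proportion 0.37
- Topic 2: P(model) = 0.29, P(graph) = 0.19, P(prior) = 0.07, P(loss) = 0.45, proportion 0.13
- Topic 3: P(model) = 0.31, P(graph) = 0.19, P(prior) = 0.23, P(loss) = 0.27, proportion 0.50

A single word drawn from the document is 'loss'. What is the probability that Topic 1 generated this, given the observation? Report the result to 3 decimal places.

0.266

P(component k | x) = w_k·f_k(x) / marginal(x), where marginal(x) = Σ_j w_j·f_j(x).
Evaluate each component's likelihood at the observed value:
  L_1 = P(loss | comp) = 0.19
  L_2 = P(loss | comp) = 0.45
  L_3 = P(loss | comp) = 0.27
Unnormalised posteriors:
  w_1·L_1 = 0.37 × 0.19 = 0.0703
  w_2·L_2 = 0.13 × 0.45 = 0.0585
  w_3·L_3 = 0.50 × 0.27 = 0.135
Marginal: 0.0703 + 0.0585 + 0.135 = 0.2638
So the posterior for Topic 1 is 0.0703 / 0.2638 ≈ 0.266.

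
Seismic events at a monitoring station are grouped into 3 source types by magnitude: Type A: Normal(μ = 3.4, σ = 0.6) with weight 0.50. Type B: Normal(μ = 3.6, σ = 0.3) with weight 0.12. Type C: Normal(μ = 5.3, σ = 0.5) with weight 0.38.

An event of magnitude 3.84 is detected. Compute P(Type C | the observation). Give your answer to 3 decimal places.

0.011

Posterior ∝ prior × likelihood, so P(k | x) ∝ w_k f_k(x); normalise over all components.
Normal densities:
  f_A = 0.508138
  f_B = 0.965639
  f_C = 0.011232
Unnormalised posteriors:
  w_A·f_A = 0.50 × 0.508138 = 0.254069
  w_B·f_B = 0.12 × 0.965639 = 0.115877
  w_C·f_C = 0.38 × 0.011232 = 0.00426815
Denominator: 0.254069 + 0.115877 + 0.00426815 = 0.374214
Responsibility of Type C: 0.00426815 / 0.374214 ≈ 0.011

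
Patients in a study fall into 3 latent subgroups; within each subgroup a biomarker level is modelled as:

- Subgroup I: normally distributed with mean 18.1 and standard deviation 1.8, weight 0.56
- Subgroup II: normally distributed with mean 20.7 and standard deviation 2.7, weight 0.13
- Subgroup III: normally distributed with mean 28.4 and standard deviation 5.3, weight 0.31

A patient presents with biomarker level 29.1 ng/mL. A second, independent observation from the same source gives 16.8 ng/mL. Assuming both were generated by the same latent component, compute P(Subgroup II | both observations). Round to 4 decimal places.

P(component k | x) = P(Z=k)·f_k(x) / marginal(x), where marginal(x) = Σ_j P(Z=j)·f_j(x).
Since both observations come from the same component, the likelihood for component k is f_k(x₁)·f_k(x₂).
  f_I = [(1/(1.8·√(2π)))·exp(−(29.1−18.1)²/(2·1.8²)) = 0.221635·exp(-18.67284) = 1.72237e-09] × [0.170755] = 2.94103e-10
  f_II = [(1/(2.7·√(2π)))·exp(−(29.1−20.7)²/(2·2.7²)) = 0.147756·exp(-4.83951) = 0.00116889] × [0.0520578] = 6.08501e-05
  f_III = [(1/(5.3·√(2π)))·exp(−(29.1−28.4)²/(2·5.3²)) = 0.075272·exp(-0.00872) = 0.0746185] × [0.00686167] = 0.000512008
Unnormalised posteriors:
  P(Z=I)·f_I = 0.56 × 2.94103e-10 = 1.64697e-10
  P(Z=II)·f_II = 0.13 × 6.08501e-05 = 7.91052e-06
  P(Z=III)·f_III = 0.31 × 0.000512008 = 0.000158722
Normaliser: 1.64697e-10 + 7.91052e-06 + 0.000158722 = 0.000166633
So the posterior for Subgroup II is 7.91052e-06 / 0.000166633 ≈ 0.0475.

0.0475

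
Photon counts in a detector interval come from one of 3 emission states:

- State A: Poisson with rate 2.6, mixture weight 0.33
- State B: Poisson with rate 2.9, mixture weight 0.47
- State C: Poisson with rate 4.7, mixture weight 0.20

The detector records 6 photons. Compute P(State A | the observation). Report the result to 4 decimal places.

P(component k | x) = π_k·f_k(x) / marginal(x), where marginal(x) = Σ_j π_j·f_j(x).
Poisson probabilities:
  L_A = e^(−2.6)·2.6^6/6! = 0.0318671
  L_B = e^(−2.9)·2.9^6/6! = 0.0454571
  L_C = e^(−4.7)·4.7^6/6! = 0.136167
Prior × likelihood for each component:
  π_A·L_A = 0.33 × 0.0318671 = 0.0105161
  π_B·L_B = 0.47 × 0.0454571 = 0.0213648
  π_C·L_C = 0.20 × 0.136167 = 0.0272333
Sum: 0.0105161 + 0.0213648 + 0.0272333 = 0.0591143
P(State A | 6 photons) ≈ 0.1779

0.1779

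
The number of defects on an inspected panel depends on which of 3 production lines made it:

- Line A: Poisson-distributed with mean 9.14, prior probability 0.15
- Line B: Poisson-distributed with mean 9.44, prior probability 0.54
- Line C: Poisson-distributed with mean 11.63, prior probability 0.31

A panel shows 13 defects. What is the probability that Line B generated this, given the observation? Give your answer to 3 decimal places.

Apply Bayes' rule: the posterior for each component is proportional to its prior times its likelihood at x.
Evaluate each component's likelihood at the observed value:
  p_A = e^(−9.14)·9.14^13/13! = 0.0535265
  p_B = e^(−9.44)·9.44^13/13! = 0.0603414
  p_C = e^(−11.63)·11.63^13/13! = 0.101721
Weight by the priors:
  w_A·p_A = 0.15 × 0.0535265 = 0.00802897
  w_B·p_B = 0.54 × 0.0603414 = 0.0325844
  w_C·p_C = 0.31 × 0.101721 = 0.0315335
Sum: 0.00802897 + 0.0325844 + 0.0315335 = 0.0721469
Responsibility of Line B: 0.0325844 / 0.0721469 ≈ 0.452

0.452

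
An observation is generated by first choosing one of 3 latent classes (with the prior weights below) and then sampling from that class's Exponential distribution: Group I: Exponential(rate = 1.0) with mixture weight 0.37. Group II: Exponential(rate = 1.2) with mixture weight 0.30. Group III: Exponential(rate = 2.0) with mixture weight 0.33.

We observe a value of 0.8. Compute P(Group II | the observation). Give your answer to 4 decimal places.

0.3152

The responsibility of component k is P(Z=k) f_k(x) divided by Σ_j P(Z=j) f_j(x).
Exponential densities:
  p_I = 1.0·e^(−1.0·0.8) = 1.0·e^(−0.8000) = 0.449329
  p_II = 1.2·e^(−1.2·0.8) = 1.2·e^(−0.9600) = 0.459471
  p_III = 2.0·e^(−2.0·0.8) = 2.0·e^(−1.6000) = 0.403793
Multiply by the mixture weights:
  P(Z=I)·p_I = 0.37 × 0.449329 = 0.166252
  P(Z=II)·p_II = 0.30 × 0.459471 = 0.137841
  P(Z=III)·p_III = 0.33 × 0.403793 = 0.133252
Normaliser: 0.166252 + 0.137841 + 0.133252 = 0.437345
So the posterior for Group II is 0.137841 / 0.437345 ≈ 0.3152.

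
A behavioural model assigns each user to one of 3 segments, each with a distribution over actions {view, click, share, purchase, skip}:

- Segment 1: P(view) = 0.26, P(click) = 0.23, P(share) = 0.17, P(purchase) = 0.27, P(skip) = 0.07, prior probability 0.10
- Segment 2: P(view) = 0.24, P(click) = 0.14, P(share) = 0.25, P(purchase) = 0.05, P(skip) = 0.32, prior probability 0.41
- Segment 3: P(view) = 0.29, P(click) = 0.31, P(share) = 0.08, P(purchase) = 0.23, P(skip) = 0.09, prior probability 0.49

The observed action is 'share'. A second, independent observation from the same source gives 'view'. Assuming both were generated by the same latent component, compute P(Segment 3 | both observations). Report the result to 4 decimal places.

Posterior ∝ prior × likelihood, so P(k | x) ∝ P(Z=k) f_k(x); normalise over all components.
Since both observations come from the same component, the likelihood for component k is f_k(x₁)·f_k(x₂).
  f_1 = [0.17] × [0.26] = 0.0442
  f_2 = [0.25] × [0.24] = 0.06
  f_3 = [0.08] × [0.29] = 0.0232
Unnormalised posteriors:
  P(Z=1)·f_1 = 0.10 × 0.0442 = 0.00442
  P(Z=2)·f_2 = 0.41 × 0.06 = 0.0246
  P(Z=3)·f_3 = 0.49 × 0.0232 = 0.011368
Denominator: 0.00442 + 0.0246 + 0.011368 = 0.040388
Responsibility of Segment 3: 0.011368 / 0.040388 ≈ 0.2815

0.2815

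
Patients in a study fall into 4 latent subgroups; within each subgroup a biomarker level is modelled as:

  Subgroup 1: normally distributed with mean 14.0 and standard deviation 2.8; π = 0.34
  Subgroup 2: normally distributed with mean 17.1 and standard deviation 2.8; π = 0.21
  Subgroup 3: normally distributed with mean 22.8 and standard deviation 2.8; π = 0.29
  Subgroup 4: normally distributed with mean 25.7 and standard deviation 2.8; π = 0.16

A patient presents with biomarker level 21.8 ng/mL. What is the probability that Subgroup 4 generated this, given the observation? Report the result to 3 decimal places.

0.155

P(component k | x) = P(Z=k)·f_k(x) / marginal(x), where marginal(x) = Σ_j P(Z=j)·f_j(x).
Normal densities:
  p_1 = 0.00294202
  p_2 = 0.0348271
  p_3 = 0.133676
  p_4 = 0.0540101
Unnormalised posteriors:
  P(Z=1)·p_1 = 0.34 × 0.00294202 = 0.00100029
  P(Z=2)·p_2 = 0.21 × 0.0348271 = 0.00731369
  P(Z=3)·p_3 = 0.29 × 0.133676 = 0.0387662
  P(Z=4)·p_4 = 0.16 × 0.0540101 = 0.00864162
Normaliser: 0.00100029 + 0.00731369 + 0.0387662 + 0.00864162 = 0.0557218
P(Subgroup 4 | x) ≈ 0.155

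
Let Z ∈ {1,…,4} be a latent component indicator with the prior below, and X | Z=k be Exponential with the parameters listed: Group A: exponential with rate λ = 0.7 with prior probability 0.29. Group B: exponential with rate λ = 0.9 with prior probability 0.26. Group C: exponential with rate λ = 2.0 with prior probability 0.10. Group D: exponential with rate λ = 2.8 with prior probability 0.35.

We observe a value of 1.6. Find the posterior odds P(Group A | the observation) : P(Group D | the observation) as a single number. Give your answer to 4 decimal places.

Only the two components matter; the odds are (π_i f_i(x)) / (π_j f_j(x)).
Evaluate each component's likelihood at the observed value:
  p_A = 0.7·e^(−0.7·1.6) = 0.7·e^(−1.1200) = 0.228396
  p_B = 0.9·e^(−0.9·1.6) = 0.9·e^(−1.4400) = 0.213235
  p_C = 2.0·e^(−2.0·1.6) = 2.0·e^(−3.2000) = 0.0815244
  p_D = 2.8·e^(−2.8·1.6) = 2.8·e^(−4.4800) = 0.0317336
0.0662348 / 0.0111067 ≈ 5.9635

5.9635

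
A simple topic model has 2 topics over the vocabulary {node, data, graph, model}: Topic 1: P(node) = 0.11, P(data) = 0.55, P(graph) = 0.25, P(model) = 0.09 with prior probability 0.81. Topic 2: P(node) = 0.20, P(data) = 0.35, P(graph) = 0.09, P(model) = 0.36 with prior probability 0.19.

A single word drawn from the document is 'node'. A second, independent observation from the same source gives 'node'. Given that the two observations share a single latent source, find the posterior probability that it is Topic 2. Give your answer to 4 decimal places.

Posterior ∝ prior × likelihood, so P(k | x) ∝ π_k f_k(x); normalise over all components.
Since both observations come from the same component, the likelihood for component k is f_k(x₁)·f_k(x₂).
  p_1 = [0.11] × [0.11] = 0.0121
  p_2 = [0.2] × [0.2] = 0.04
Weight by the priors:
  π_1·p_1 = 0.81 × 0.0121 = 0.009801
  π_2·p_2 = 0.19 × 0.04 = 0.0076
Evidence: 0.009801 + 0.0076 = 0.017401
Responsibility of Topic 2: 0.0076 / 0.017401 ≈ 0.4368

0.4368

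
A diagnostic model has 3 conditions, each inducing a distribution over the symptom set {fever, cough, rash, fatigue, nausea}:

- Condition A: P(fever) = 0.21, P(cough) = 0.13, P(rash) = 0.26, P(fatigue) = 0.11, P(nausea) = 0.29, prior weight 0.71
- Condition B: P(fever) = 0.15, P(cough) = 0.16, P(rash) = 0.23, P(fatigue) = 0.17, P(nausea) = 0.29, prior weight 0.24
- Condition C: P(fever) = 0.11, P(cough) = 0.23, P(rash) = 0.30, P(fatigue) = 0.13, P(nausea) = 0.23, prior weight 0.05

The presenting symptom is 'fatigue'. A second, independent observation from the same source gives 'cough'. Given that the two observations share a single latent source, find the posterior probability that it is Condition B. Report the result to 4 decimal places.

0.3592

Posterior ∝ prior × likelihood, so P(k | x) ∝ P(Z=k) f_k(x); normalise over all components.
Since both observations come from the same component, the likelihood for component k is f_k(x₁)·f_k(x₂).
  p_A = [P(fatigue | comp) = 0.11] × [0.13] = 0.0143
  p_B = [P(fatigue | comp) = 0.17] × [0.16] = 0.0272
  p_C = [P(fatigue | comp) = 0.13] × [0.23] = 0.0299
Unnormalised posteriors:
  P(Z=A)·p_A = 0.71 × 0.0143 = 0.010153
  P(Z=B)·p_B = 0.24 × 0.0272 = 0.006528
  P(Z=C)·p_C = 0.05 × 0.0299 = 0.001495
Denominator: 0.010153 + 0.006528 + 0.001495 = 0.018176
P(Condition B | x₁,x₂) ≈ 0.3592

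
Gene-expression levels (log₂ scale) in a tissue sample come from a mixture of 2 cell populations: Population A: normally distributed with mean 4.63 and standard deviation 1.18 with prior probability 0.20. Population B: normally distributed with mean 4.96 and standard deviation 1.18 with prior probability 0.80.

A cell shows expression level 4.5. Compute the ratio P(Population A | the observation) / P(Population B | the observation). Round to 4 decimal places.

Only the two components matter; the odds are (π_i f_i(x)) / (π_j f_j(x)).
Evaluate each component's likelihood at the observed value:
  L_A = (1/(1.18·√(2π)))·exp(−(4.5−4.63)²/(2·1.18²)) = 0.338087·exp(-0.00607) = 0.336041
  L_B = (1/(1.18·√(2π)))·exp(−(4.5−4.96)²/(2·1.18²)) = 0.338087·exp(-0.07598) = 0.313349
Odds = (0.20/0.80) × (0.336041/0.313349) = 0.25 × 1.07242 ≈ 0.2681

0.2681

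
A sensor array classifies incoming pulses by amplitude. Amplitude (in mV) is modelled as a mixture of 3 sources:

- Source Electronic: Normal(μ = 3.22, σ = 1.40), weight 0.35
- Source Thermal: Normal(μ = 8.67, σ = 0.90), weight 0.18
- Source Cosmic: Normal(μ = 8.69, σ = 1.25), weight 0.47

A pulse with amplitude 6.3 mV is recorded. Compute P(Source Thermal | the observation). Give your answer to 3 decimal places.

Posterior ∝ prior × likelihood, so P(k | x) ∝ w_k f_k(x); normalise over all components.
Evaluate each component's likelihood at the observed value:
  p_Electronic = 0.025339
  p_Thermal = 0.0138316
  p_Cosmic = 0.0513057
Weight by the priors:
  w_Electronic·p_Electronic = 0.35 × 0.025339 = 0.00886865
  w_Thermal·p_Thermal = 0.18 × 0.0138316 = 0.00248969
  w_Cosmic·p_Cosmic = 0.47 × 0.0513057 = 0.0241137
Sum: 0.00886865 + 0.00248969 + 0.0241137 = 0.035472
Responsibility of Source Thermal: 0.00248969 / 0.035472 ≈ 0.070

0.070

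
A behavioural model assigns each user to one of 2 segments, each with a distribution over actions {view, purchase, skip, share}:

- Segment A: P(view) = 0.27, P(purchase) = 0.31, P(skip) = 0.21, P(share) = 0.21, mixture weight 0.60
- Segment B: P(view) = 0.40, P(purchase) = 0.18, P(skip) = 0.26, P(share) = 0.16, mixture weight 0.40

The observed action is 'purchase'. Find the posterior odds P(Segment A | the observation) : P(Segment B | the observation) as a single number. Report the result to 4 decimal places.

Since P(k|x) ∝ π_k f_k(x), the posterior odds are π_i f_i(x) / (π_j f_j(x)).
Evaluate each component's likelihood at the observed value:
  f_A = P(purchase | comp) = 0.31
  f_B = P(purchase | comp) = 0.18
Posterior odds = (π_A·f_A) / (π_B·f_B) = (0.60·0.31) / (0.40·0.18) = 0.186 / 0.072 ≈ 2.5833

2.5833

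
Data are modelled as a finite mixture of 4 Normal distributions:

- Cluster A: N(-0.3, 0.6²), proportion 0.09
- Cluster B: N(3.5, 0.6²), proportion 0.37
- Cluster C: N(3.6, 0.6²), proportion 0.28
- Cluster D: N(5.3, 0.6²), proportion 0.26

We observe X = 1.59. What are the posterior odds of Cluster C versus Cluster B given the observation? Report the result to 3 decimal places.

0.439

The posterior odds equal the prior odds times the likelihood ratio: (w_i/w_j)·(f_i(x)/f_j(x)).
Component likelihoods at x = 1.59:
  L_A = 0.0046571
  L_B = 0.00419057
  L_C = 0.00243122
  L_D = 3.31463e-09
Posterior odds = (w_C·L_C) / (w_B·L_B) = (0.28·0.00243122) / (0.37·0.00419057) = 0.000680741 / 0.00155051 ≈ 0.439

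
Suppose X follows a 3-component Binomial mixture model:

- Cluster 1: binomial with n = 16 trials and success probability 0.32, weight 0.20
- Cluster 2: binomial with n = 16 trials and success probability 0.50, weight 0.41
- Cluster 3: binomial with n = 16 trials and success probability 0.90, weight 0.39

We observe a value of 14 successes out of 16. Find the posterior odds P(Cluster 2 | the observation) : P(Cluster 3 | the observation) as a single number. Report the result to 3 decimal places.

Since P(k|x) ∝ P(Z=k) f_k(x), the posterior odds are P(Z=i) f_i(x) / (P(Z=j) f_j(x)).
Evaluate each component's likelihood at the observed value:
  f_1 = 6.55087e-06
  f_2 = 0.00183105
  f_3 = 0.274522
Odds = (0.41/0.39) × (0.00183105/0.274522) = 1.05128 × 0.00666999 ≈ 0.007

0.007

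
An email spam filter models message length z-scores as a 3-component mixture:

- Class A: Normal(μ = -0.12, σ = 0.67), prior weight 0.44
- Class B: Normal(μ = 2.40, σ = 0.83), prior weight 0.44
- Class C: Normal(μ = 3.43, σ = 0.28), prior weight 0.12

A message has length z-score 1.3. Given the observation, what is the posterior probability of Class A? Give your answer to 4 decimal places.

0.2398

By Bayes' theorem, P(k | x) = π_k f_k(x) / Σ_j π_j f_j(x).
Evaluate each component's likelihood at the observed value:
  f_A = 0.0630142
  f_B = 0.199724
  f_C = 3.87026e-13
Prior × likelihood for each component:
  π_A·f_A = 0.44 × 0.0630142 = 0.0277262
  π_B·f_B = 0.44 × 0.199724 = 0.0878784
  π_C·f_C = 0.12 × 3.87026e-13 = 4.64431e-14
Evidence: 0.0277262 + 0.0878784 + 4.64431e-14 = 0.115605
P(Class A | the observation) = 0.0277262 / 0.115605 ≈ 0.2398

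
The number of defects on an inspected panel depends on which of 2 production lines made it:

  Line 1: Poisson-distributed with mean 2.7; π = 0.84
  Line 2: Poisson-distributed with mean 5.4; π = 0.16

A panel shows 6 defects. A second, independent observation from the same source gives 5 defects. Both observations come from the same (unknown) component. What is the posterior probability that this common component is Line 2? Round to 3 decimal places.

0.638

Apply Bayes' rule: the posterior for each component is proportional to its prior times its likelihood at x.
Since both observations come from the same component, the likelihood for component k is f_k(x₁)·f_k(x₂).
  p_1 = [e^(−2.7)·2.7^6/6! = 0.0361622] × [0.0803605] = 0.00290601
  p_2 = [e^(−5.4)·5.4^6/6! = 0.155539] × [0.172821] = 0.0268805
Multiply by the mixture weights:
  π_1·p_1 = 0.84 × 0.00290601 = 0.00244105
  π_2·p_2 = 0.16 × 0.0268805 = 0.00430088
Normaliser: 0.00244105 + 0.00430088 = 0.00674193
Responsibility of Line 2: 0.00430088 / 0.00674193 ≈ 0.638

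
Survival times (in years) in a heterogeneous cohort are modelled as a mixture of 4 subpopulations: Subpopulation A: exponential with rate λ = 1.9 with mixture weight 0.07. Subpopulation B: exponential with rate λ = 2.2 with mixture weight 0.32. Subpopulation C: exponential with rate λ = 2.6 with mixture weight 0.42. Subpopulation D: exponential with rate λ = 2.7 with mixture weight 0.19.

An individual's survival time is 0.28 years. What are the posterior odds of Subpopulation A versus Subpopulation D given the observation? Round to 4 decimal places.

Only the two components matter; the odds are (π_i f_i(x)) / (π_j f_j(x)).
Component likelihoods at x = 0.28 years:
  L_A = 1.9·e^(−1.9·0.28) = 1.9·e^(−0.5320) = 1.11611
  L_B = 2.2·e^(−2.2·0.28) = 2.2·e^(−0.6160) = 1.18822
  L_C = 2.6·e^(−2.6·0.28) = 2.6·e^(−0.7280) = 1.25547
  L_D = 2.7·e^(−2.7·0.28) = 2.7·e^(−0.7560) = 1.26776
0.078128 / 0.240874 ≈ 0.3244

0.3244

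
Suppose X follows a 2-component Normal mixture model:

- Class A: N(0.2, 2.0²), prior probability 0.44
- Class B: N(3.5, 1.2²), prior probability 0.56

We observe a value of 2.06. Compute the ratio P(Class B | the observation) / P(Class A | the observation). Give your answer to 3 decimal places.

Only the two components matter; the odds are (π_i f_i(x)) / (π_j f_j(x)).
Normal densities:
  f_A = (1/(2.0·√(2π)))·exp(−(2.06−0.2)²/(2·2.0²)) = 0.199471·exp(-0.43245) = 0.12944
  f_B = (1/(1.2·√(2π)))·exp(−(2.06−3.5)²/(2·1.2²)) = 0.332452·exp(-0.72000) = 0.161822
Posterior odds = (π_B·f_B) / (π_A·f_A) = (0.56·0.161822) / (0.44·0.12944) = 0.0906202 / 0.0569537 ≈ 1.591

1.591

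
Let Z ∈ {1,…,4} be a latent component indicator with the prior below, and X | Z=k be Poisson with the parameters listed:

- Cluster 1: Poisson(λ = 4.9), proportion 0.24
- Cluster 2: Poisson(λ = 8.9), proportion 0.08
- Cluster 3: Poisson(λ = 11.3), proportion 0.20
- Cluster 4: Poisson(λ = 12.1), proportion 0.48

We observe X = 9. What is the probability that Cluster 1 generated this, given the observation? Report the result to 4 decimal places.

0.1003

Apply Bayes' rule: the posterior for each component is proportional to its prior times its likelihood at x.
Evaluate each component's likelihood at the observed value:
  f_1 = e^(−4.9)·4.9^9/9! = 0.0334163
  f_2 = e^(−8.9)·8.9^9/9! = 0.131682
  f_3 = e^(−11.3)·11.3^9/9! = 0.102427
  f_4 = e^(−12.1)·12.1^9/9! = 0.0851809
Weight by the priors:
  P(Z=1)·f_1 = 0.24 × 0.0334163 = 0.00801992
  P(Z=2)·f_2 = 0.08 × 0.131682 = 0.0105346
  P(Z=3)·f_3 = 0.20 × 0.102427 = 0.0204854
  P(Z=4)·f_4 = 0.48 × 0.0851809 = 0.0408868
Denominator: 0.00801992 + 0.0105346 + 0.0204854 + 0.0408868 = 0.0799267
So the posterior for Cluster 1 is 0.00801992 / 0.0799267 ≈ 0.1003.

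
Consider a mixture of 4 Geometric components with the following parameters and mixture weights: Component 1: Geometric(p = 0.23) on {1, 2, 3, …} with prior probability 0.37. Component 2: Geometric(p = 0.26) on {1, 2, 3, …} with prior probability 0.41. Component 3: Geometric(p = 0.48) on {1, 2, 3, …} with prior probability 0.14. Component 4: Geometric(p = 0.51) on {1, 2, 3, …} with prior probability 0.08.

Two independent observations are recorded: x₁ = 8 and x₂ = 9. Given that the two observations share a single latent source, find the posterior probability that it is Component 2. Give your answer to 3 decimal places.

0.437

Apply Bayes' rule: the posterior for each component is proportional to its prior times its likelihood at x.
Since both observations come from the same component, the likelihood for component k is f_k(x₁)·f_k(x₂).
  L_1 = [0.0369116] × [0.0284219] = 0.0010491
  L_2 = [0.0315933] × [0.0233791] = 0.000738622
  L_3 = [0.00493474] × [0.00256607] = 1.26629e-05
  L_4 = [0.00345894] × [0.00169488] = 5.86248e-06
Weight by the priors:
  P(Z=1)·L_1 = 0.37 × 0.0010491 = 0.000388167
  P(Z=2)·L_2 = 0.41 × 0.000738622 = 0.000302835
  P(Z=3)·L_3 = 0.14 × 1.26629e-05 = 1.7728e-06
  P(Z=4)·L_4 = 0.08 × 5.86248e-06 = 4.68999e-07
Evidence: 0.000388167 + 0.000302835 + 1.7728e-06 + 4.68999e-07 = 0.000693244
P(Component 2 | x₁, x₂) ≈ 0.437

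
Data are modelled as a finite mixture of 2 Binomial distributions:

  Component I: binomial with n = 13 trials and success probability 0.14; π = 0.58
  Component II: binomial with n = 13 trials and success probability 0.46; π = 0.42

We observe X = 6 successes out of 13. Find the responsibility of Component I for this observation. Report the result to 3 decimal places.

The responsibility of component k is w_k f_k(x) divided by Σ_j w_j f_j(x).
Component likelihoods at x = 6 successes out of 13:
  L_I = C(13,6)·0.14^6·0.86^7 = 1716·7.52954e-06·0.347928 = 0.00449547
  L_II = C(13,6)·0.46^6·0.54^7 = 1716·0.0094743·0.0133893 = 0.217681
Weight by the priors:
  w_I·L_I = 0.58 × 0.00449547 = 0.00260737
  w_II·L_II = 0.42 × 0.217681 = 0.091426
Sum: 0.00260737 + 0.091426 = 0.0940334
Responsibility of Component I: 0.00260737 / 0.0940334 ≈ 0.028

0.028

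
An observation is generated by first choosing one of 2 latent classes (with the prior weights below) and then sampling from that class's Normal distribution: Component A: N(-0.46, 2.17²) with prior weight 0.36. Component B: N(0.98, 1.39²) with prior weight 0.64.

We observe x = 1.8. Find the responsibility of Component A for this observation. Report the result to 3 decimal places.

0.200

Posterior ∝ prior × likelihood, so P(k | x) ∝ w_k f_k(x); normalise over all components.
Component likelihoods at x = 1.8:
  p_A = (1/(2.17·√(2π)))·exp(−(1.8−-0.46)²/(2·2.17²)) = 0.183844·exp(-0.54233) = 0.106885
  p_B = (1/(1.39·√(2π)))·exp(−(1.8−0.98)²/(2·1.39²)) = 0.287009·exp(-0.17401) = 0.241171
Prior × likelihood for each component:
  w_A·p_A = 0.36 × 0.106885 = 0.0384787
  w_B·p_B = 0.64 × 0.241171 = 0.154349
Normaliser: 0.0384787 + 0.154349 = 0.192828
So the posterior for Component A is 0.0384787 / 0.192828 ≈ 0.200.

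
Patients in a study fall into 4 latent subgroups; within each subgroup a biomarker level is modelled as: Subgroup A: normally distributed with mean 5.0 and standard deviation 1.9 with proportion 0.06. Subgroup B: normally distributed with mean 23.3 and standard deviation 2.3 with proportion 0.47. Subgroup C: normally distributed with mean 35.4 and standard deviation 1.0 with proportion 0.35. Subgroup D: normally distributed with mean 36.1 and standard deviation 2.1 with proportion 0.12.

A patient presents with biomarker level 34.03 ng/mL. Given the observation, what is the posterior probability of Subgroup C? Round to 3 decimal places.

P(component k | x) = w_k·f_k(x) / marginal(x), where marginal(x) = Σ_j w_j·f_j(x).
Evaluate each component's likelihood at the observed value:
  f_A = (1/(1.9·√(2π)))·exp(−(34.03−5.0)²/(2·1.9²)) = 0.209970·exp(-116.72312) = 4.26532e-52
  f_B = (1/(2.3·√(2π)))·exp(−(34.03−23.3)²/(2·2.3²)) = 0.173453·exp(-10.88213) = 3.25938e-06
  f_C = (1/(1.0·√(2π)))·exp(−(34.03−35.4)²/(2·1.0²)) = 0.398942·exp(-0.93845) = 0.15608
  f_D = (1/(2.1·√(2π)))·exp(−(34.03−36.1)²/(2·2.1²)) = 0.189973·exp(-0.48582) = 0.11687
Multiply by the mixture weights:
  w_A·f_A = 0.06 × 4.26532e-52 = 2.55919e-53
  w_B·f_B = 0.47 × 3.25938e-06 = 1.53191e-06
  w_C·f_C = 0.35 × 0.15608 = 0.0546279
  w_D·f_D = 0.12 × 0.11687 = 0.0140244
Evidence: 2.55919e-53 + 1.53191e-06 + 0.0546279 + 0.0140244 = 0.0686538
P(Subgroup C | x) = 0.0546279 / 0.0686538 ≈ 0.796

0.796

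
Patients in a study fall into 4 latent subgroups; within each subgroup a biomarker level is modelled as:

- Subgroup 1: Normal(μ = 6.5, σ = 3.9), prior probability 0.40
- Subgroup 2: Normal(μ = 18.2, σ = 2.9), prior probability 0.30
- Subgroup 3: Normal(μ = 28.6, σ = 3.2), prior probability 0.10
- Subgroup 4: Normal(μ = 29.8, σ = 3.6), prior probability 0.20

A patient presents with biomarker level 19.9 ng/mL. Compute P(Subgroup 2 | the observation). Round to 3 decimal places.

0.974

P(component k | x) = π_k·f_k(x) / marginal(x), where marginal(x) = Σ_j π_j·f_j(x).
Normal densities:
  L_1 = 0.000279471
  L_2 = 0.115849
  L_3 = 0.00309524
  L_4 = 0.00252599
Unnormalised posteriors:
  π_1·L_1 = 0.40 × 0.000279471 = 0.000111789
  π_2·L_2 = 0.30 × 0.115849 = 0.0347547
  π_3·L_3 = 0.10 × 0.00309524 = 0.000309524
  π_4·L_4 = 0.20 × 0.00252599 = 0.000505198
Sum: 0.000111789 + 0.0347547 + 0.000309524 + 0.000505198 = 0.0356812
So the posterior for Subgroup 2 is 0.0347547 / 0.0356812 ≈ 0.974.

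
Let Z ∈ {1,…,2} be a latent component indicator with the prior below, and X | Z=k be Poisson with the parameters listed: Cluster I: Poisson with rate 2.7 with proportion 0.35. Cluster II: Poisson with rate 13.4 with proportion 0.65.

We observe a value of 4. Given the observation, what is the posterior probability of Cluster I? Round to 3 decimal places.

0.975

P(component k | x) = π_k·f_k(x) / marginal(x), where marginal(x) = Σ_j π_j·f_j(x).
Evaluate each component's likelihood at the observed value:
  f_I = 0.148816
  f_II = 0.00203546
Prior × likelihood for each component:
  π_I·f_I = 0.35 × 0.148816 = 0.0520855
  π_II·f_II = 0.65 × 0.00203546 = 0.00132305
Marginal: 0.0520855 + 0.00132305 = 0.0534085
Responsibility of Cluster I: 0.0520855 / 0.0534085 ≈ 0.975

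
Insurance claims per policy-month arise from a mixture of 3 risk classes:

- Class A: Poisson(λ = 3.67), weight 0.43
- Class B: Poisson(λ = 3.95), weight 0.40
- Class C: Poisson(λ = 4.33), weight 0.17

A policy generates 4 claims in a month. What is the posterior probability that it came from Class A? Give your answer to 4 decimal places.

0.4275

By Bayes' theorem, P(k | x) = π_k f_k(x) / Σ_j π_j f_j(x).
Poisson probabilities:
  L_A = 0.192572
  L_B = 0.195305
  L_C = 0.192861
Multiply by the mixture weights:
  π_A·L_A = 0.43 × 0.192572 = 0.0828058
  π_B·L_B = 0.40 × 0.195305 = 0.0781221
  π_C·L_C = 0.17 × 0.192861 = 0.0327864
Sum: 0.0828058 + 0.0781221 + 0.0327864 = 0.193714
Responsibility of Class A: 0.0828058 / 0.193714 ≈ 0.4275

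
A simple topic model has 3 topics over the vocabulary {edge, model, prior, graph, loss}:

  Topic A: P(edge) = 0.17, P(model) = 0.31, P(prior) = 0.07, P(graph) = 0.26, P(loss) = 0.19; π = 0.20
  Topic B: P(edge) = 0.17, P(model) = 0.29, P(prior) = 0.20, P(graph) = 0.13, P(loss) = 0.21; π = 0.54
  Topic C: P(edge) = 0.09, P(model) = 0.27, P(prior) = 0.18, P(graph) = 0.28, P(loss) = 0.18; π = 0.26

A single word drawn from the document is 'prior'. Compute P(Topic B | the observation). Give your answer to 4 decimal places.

0.6398

Posterior ∝ prior × likelihood, so P(k | x) ∝ π_k f_k(x); normalise over all components.
Categorical probabilities:
  p_A = 0.07
  p_B = 0.2
  p_C = 0.18
Weight by the priors:
  π_A·p_A = 0.20 × 0.07 = 0.014
  π_B·p_B = 0.54 × 0.2 = 0.108
  π_C·p_C = 0.26 × 0.18 = 0.0468
Normaliser: 0.014 + 0.108 + 0.0468 = 0.1688
P(Topic B | data) ≈ 0.6398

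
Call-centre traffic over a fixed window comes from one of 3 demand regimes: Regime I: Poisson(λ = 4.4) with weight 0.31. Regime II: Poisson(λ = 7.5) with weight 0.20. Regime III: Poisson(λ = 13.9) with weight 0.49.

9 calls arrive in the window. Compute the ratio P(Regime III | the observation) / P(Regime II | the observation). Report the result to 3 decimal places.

The posterior odds equal the prior odds times the likelihood ratio: (π_i/π_j)·(f_i(x)/f_j(x)).
Component likelihoods at x = 9 calls:
  L_I = e^(−4.4)·4.4^9/9! = 0.020913
  L_II = e^(−7.5)·7.5^9/9! = 0.11444
  L_III = e^(−13.9)·13.9^9/9! = 0.0490543
Odds = (0.49/0.20) × (0.0490543/0.11444) = 2.45 × 0.428644 ≈ 1.050

1.050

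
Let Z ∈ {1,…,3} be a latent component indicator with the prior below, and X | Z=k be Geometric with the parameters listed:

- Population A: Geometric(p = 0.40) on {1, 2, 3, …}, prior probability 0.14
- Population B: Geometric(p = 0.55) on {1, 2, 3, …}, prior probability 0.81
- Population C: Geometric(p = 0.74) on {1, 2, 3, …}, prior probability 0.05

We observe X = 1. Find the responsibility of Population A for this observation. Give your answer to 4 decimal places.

0.1040

Posterior ∝ prior × likelihood, so P(k | x) ∝ w_k f_k(x); normalise over all components.
Evaluate each component's likelihood at the observed value:
  f_A = 0.40·(1−0.40)^0 = 0.40·1 = 0.4
  f_B = 0.55·(1−0.55)^0 = 0.55·1 = 0.55
  f_C = 0.74·(1−0.74)^0 = 0.74·1 = 0.74
Prior × likelihood for each component:
  w_A·f_A = 0.14 × 0.4 = 0.056
  w_B·f_B = 0.81 × 0.55 = 0.4455
  w_C·f_C = 0.05 × 0.74 = 0.037
Marginal: 0.056 + 0.4455 + 0.037 = 0.5385
So the posterior for Population A is 0.056 / 0.5385 ≈ 0.1040.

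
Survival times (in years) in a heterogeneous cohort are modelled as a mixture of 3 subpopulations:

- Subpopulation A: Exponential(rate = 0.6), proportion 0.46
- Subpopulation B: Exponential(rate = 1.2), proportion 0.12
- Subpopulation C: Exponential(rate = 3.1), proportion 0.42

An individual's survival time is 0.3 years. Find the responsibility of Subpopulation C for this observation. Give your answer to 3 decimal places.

Posterior ∝ prior × likelihood, so P(k | x) ∝ w_k f_k(x); normalise over all components.
Component likelihoods at x = 0.3 years:
  f_A = 0.501162
  f_B = 0.837212
  f_C = 1.22312
Weight by the priors:
  w_A·f_A = 0.46 × 0.501162 = 0.230535
  w_B·f_B = 0.12 × 0.837212 = 0.100465
  w_C·f_C = 0.42 × 1.22312 = 0.513709
Denominator: 0.230535 + 0.100465 + 0.513709 = 0.844709
P(Subpopulation C | x) ≈ 0.608

0.608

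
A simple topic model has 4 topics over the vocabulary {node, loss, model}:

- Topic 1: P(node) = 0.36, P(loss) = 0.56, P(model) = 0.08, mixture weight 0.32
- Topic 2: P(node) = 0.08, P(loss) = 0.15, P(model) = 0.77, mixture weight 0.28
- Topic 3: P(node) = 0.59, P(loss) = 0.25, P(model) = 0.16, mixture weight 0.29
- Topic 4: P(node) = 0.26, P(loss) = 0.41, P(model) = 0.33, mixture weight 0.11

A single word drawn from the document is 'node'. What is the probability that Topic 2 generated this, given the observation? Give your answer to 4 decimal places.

P(component k | x) = π_k·f_k(x) / marginal(x), where marginal(x) = Σ_j π_j·f_j(x).
Evaluate each component's likelihood at the observed value:
  p_1 = 0.36
  p_2 = 0.08
  p_3 = 0.59
  p_4 = 0.26
Prior × likelihood for each component:
  π_1·p_1 = 0.32 × 0.36 = 0.1152
  π_2·p_2 = 0.28 × 0.08 = 0.0224
  π_3·p_3 = 0.29 × 0.59 = 0.1711
  π_4·p_4 = 0.11 × 0.26 = 0.0286
Marginal: 0.1152 + 0.0224 + 0.1711 + 0.0286 = 0.3373
P(Topic 2 | 'node') ≈ 0.0664

0.0664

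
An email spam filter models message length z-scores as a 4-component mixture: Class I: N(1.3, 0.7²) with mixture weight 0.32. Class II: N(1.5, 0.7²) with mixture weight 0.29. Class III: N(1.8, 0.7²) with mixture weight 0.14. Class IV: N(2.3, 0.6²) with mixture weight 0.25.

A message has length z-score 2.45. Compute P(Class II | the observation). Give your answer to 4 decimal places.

Apply Bayes' rule: the posterior for each component is proportional to its prior times its likelihood at x.
Normal densities:
  p_I = (1/(0.7·√(2π)))·exp(−(2.45−1.3)²/(2·0.7²)) = 0.569918·exp(-1.34949) = 0.147821
  p_II = (1/(0.7·√(2π)))·exp(−(2.45−1.5)²/(2·0.7²)) = 0.569918·exp(-0.92092) = 0.226915
  p_III = (1/(0.7·√(2π)))·exp(−(2.45−1.8)²/(2·0.7²)) = 0.569918·exp(-0.43112) = 0.370321
  p_IV = (1/(0.6·√(2π)))·exp(−(2.45−2.3)²/(2·0.6²)) = 0.664904·exp(-0.03125) = 0.644447
Multiply by the mixture weights:
  π_I·p_I = 0.32 × 0.147821 = 0.0473027
  π_II·p_II = 0.29 × 0.226915 = 0.0658052
  π_III·p_III = 0.14 × 0.370321 = 0.0518449
  π_IV·p_IV = 0.25 × 0.644447 = 0.161112
Marginal: 0.0473027 + 0.0658052 + 0.0518449 + 0.161112 = 0.326065
P(Class II | 2.45) ≈ 0.2018

0.2018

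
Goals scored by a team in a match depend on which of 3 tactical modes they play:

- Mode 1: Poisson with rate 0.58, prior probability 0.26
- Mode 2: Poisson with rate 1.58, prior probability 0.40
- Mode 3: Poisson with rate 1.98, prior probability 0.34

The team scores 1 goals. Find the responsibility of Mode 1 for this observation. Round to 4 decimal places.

Apply Bayes' rule: the posterior for each component is proportional to its prior times its likelihood at x.
Poisson probabilities:
  L_1 = 0.324741
  L_2 = 0.325441
  L_3 = 0.273377
Weight by the priors:
  w_1·L_1 = 0.26 × 0.324741 = 0.0844327
  w_2·L_2 = 0.40 × 0.325441 = 0.130176
  w_3·L_3 = 0.34 × 0.273377 = 0.0929482
Marginal: 0.0844327 + 0.130176 + 0.0929482 = 0.307557
P(Mode 1 | 1 goals) = 0.0844327 / 0.307557 ≈ 0.2745

0.2745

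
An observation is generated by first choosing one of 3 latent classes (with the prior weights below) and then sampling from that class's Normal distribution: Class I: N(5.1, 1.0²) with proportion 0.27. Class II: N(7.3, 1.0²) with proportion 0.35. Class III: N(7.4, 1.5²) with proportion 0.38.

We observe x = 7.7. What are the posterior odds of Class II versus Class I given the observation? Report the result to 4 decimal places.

35.1460

The posterior odds equal the prior odds times the likelihood ratio: (π_i/π_j)·(f_i(x)/f_j(x)).
Normal densities:
  L_I = (1/(1.0·√(2π)))·exp(−(7.7−5.1)²/(2·1.0²)) = 0.398942·exp(-3.38000) = 0.013583
  L_II = (1/(1.0·√(2π)))·exp(−(7.7−7.3)²/(2·1.0²)) = 0.398942·exp(-0.08000) = 0.36827
  L_III = (1/(1.5·√(2π)))·exp(−(7.7−7.4)²/(2·1.5²)) = 0.265962·exp(-0.02000) = 0.260695
0.128895 / 0.0036674 ≈ 35.1460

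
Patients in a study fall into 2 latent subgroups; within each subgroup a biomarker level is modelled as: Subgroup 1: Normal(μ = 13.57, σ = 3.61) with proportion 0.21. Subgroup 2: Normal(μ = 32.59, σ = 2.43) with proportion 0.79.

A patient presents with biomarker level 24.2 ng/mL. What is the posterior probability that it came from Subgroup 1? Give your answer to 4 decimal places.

0.4761

By Bayes' theorem, P(k | x) = w_k f_k(x) / Σ_j w_j f_j(x).
Normal densities:
  L_1 = 0.00144742
  L_2 = 0.00042335
Prior × likelihood for each component:
  w_1·L_1 = 0.21 × 0.00144742 = 0.000303957
  w_2·L_2 = 0.79 × 0.00042335 = 0.000334446
Evidence: 0.000303957 + 0.000334446 = 0.000638404
So the posterior for Subgroup 1 is 0.000303957 / 0.000638404 ≈ 0.4761.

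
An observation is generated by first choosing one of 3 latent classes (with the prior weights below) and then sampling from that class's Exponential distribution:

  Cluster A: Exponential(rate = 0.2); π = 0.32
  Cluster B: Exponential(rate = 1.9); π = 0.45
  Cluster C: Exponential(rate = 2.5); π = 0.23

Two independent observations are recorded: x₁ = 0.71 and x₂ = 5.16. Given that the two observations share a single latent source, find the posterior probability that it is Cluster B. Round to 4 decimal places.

By Bayes' theorem, P(k | x) = π_k f_k(x) / Σ_j π_j f_j(x).
Since both observations come from the same component, the likelihood for component k is f_k(x₁)·f_k(x₂).
  p_A = [0.173524] × [0.0712587] = 0.0123651
  p_B = [0.493049] × [0.000104937] = 5.17393e-05
  p_C = [0.423709] × [6.24513e-06] = 2.64611e-06
Weight by the priors:
  π_A·p_A = 0.32 × 0.0123651 = 0.00395684
  π_B·p_B = 0.45 × 5.17393e-05 = 2.32827e-05
  π_C·p_C = 0.23 × 2.64611e-06 = 6.08606e-07
Normaliser: 0.00395684 + 2.32827e-05 + 6.08606e-07 = 0.00398073
Responsibility of Cluster B: 2.32827e-05 / 0.00398073 ≈ 0.0058

0.0058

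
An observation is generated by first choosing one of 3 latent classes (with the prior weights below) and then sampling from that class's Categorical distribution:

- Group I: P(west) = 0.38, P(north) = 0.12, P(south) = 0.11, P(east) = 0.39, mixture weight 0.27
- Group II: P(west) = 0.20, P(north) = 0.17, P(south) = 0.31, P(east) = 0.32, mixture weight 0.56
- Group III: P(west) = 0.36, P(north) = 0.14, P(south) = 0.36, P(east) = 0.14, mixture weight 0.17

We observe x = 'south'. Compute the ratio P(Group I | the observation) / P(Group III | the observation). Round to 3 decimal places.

0.485

The posterior odds equal the prior odds times the likelihood ratio: (π_i/π_j)·(f_i(x)/f_j(x)).
Evaluate each component's likelihood at the observed value:
  p_I = 0.11
  p_II = 0.31
  p_III = 0.36
0.0297 / 0.0612 ≈ 0.485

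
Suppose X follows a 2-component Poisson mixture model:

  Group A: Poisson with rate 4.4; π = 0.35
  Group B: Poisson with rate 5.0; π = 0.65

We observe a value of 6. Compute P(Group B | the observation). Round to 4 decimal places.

0.6870

By Bayes' theorem, P(k | x) = w_k f_k(x) / Σ_j w_j f_j(x).
Component likelihoods at x = 6:
  L_A = 0.123734
  L_B = 0.146223
Prior × likelihood for each component:
  w_A·L_A = 0.35 × 0.123734 = 0.0433068
  w_B·L_B = 0.65 × 0.146223 = 0.0950448
Normaliser: 0.0433068 + 0.0950448 = 0.138352
P(Group B | data) ≈ 0.6870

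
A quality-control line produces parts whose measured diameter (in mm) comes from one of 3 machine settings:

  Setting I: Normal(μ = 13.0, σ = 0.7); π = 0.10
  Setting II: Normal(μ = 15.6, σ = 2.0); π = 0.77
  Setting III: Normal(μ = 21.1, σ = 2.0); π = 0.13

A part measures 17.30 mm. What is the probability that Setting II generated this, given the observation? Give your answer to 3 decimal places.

Apply Bayes' rule: the posterior for each component is proportional to its prior times its likelihood at x.
Normal densities:
  p_I = (1/(0.7·√(2π)))·exp(−(17.30−13.0)²/(2·0.7²)) = 0.569918·exp(-18.86735) = 3.64609e-09
  p_II = (1/(2.0·√(2π)))·exp(−(17.30−15.6)²/(2·2.0²)) = 0.199471·exp(-0.36125) = 0.138992
  p_III = (1/(2.0·√(2π)))·exp(−(17.30−21.1)²/(2·2.0²)) = 0.199471·exp(-1.80500) = 0.0328079
Multiply by the mixture weights:
  w_I·p_I = 0.10 × 3.64609e-09 = 3.64609e-10
  w_II·p_II = 0.77 × 0.138992 = 0.107024
  w_III·p_III = 0.13 × 0.0328079 = 0.00426503
Denominator: 3.64609e-10 + 0.107024 + 0.00426503 = 0.111289
So the posterior for Setting II is 0.107024 / 0.111289 ≈ 0.962.

0.962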